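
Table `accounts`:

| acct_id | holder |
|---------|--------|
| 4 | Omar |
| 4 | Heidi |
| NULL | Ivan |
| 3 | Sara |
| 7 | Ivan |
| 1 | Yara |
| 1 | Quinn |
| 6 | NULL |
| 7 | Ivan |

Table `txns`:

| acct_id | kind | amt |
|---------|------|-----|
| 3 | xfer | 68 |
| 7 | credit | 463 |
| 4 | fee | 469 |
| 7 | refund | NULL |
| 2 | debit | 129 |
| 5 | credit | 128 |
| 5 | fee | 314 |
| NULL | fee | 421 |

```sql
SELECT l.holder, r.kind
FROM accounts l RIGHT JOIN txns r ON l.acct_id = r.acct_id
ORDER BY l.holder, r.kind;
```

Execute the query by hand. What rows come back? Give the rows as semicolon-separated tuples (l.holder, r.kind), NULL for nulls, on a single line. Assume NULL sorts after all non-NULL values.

(Heidi, fee); (Ivan, credit); (Ivan, credit); (Ivan, refund); (Ivan, refund); (Omar, fee); (Sara, xfer); (NULL, credit); (NULL, debit); (NULL, fee); (NULL, fee)

RIGHT JOIN keeps every row from `txns`; unmatched rows get NULL for `accounts`'s columns.
Matching on l.acct_id = r.acct_id. A NULL in a compared column never satisfies the condition.
- l row (acct_id=4): matches 1 r row(s) → 1 output row(s).
- l row (acct_id=4): matches 1 r row(s) → 1 output row(s).
- l row (acct_id=NULL): no match.
- l row (acct_id=3): matches 1 r row(s) → 1 output row(s).
- l row (acct_id=7): matches 2 r row(s) → 2 output row(s).
- l row (acct_id=1): no match.
- l row (acct_id=1): no match.
- l row (acct_id=6): no match.
- l row (acct_id=7): matches 2 r row(s) → 2 output row(s).
- plus 4 unmatched r row(s), each kept with NULL l columns.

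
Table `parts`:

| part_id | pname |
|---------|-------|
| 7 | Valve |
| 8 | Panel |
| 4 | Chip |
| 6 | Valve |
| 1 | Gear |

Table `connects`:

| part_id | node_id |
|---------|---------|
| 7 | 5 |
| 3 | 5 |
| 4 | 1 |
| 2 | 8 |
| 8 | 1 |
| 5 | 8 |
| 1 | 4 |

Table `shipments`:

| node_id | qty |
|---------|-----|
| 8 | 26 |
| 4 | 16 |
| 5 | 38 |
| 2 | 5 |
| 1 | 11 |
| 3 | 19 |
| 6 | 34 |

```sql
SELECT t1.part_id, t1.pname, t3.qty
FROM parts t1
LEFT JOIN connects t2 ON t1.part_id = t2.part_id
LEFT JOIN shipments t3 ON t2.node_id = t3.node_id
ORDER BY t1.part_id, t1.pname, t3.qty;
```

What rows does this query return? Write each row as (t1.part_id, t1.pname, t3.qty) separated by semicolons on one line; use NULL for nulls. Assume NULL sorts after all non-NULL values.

Step 1 — t1 LEFT JOIN t2 on part_id → 5 row(s).
Then LEFT JOIN `shipments t3` on node_id: each of those 5 rows is kept; rows whose t2.node_id has no match in t3 get NULL for t3's columns.

(1, Gear, 16); (4, Chip, 11); (6, Valve, NULL); (7, Valve, 38); (8, Panel, 11)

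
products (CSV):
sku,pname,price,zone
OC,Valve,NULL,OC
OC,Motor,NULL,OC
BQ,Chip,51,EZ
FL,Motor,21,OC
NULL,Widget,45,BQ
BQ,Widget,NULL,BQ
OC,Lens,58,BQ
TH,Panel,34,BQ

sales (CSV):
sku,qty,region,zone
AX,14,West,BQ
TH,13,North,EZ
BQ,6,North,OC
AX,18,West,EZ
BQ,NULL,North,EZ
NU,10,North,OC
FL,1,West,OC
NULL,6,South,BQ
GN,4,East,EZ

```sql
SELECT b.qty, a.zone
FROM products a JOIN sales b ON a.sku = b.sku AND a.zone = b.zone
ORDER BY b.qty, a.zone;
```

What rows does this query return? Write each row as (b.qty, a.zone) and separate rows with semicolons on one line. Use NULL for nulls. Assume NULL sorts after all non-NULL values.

(1, OC); (NULL, EZ)

INNER JOIN keeps only pairs where the ON condition holds.
Matching on a.sku = b.sku AND a.zone = b.zone. A NULL in a compared column never satisfies the condition.
- sku=OC, zone=OC: no matching b row, dropped.
- sku=OC, zone=OC: no matching b row, dropped.
- sku=BQ, zone=EZ: 1 matching b row(s), so 1 row(s) emitted.
- sku=FL, zone=OC: 1 matching b row(s), so 1 row(s) emitted.
- sku=NULL, zone=BQ: no matching b row, dropped.
- sku=BQ, zone=BQ: no matching b row, dropped.
- sku=OC, zone=BQ: no matching b row, dropped.
- sku=TH, zone=BQ: no matching b row, dropped.
After projecting and ordering:
b.qty | a.zone
1 | OC
NULL | EZ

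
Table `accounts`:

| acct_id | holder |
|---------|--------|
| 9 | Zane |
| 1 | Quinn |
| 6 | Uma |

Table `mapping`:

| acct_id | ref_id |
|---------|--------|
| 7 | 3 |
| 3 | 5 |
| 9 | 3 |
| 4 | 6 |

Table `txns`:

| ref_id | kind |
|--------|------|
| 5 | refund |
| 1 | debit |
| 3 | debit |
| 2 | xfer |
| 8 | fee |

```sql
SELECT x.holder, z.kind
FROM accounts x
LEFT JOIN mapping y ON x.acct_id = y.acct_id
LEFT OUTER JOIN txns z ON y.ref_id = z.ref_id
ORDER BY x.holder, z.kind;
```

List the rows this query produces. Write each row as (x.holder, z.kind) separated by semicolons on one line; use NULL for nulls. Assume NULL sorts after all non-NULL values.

(Quinn, NULL); (Uma, NULL); (Zane, debit)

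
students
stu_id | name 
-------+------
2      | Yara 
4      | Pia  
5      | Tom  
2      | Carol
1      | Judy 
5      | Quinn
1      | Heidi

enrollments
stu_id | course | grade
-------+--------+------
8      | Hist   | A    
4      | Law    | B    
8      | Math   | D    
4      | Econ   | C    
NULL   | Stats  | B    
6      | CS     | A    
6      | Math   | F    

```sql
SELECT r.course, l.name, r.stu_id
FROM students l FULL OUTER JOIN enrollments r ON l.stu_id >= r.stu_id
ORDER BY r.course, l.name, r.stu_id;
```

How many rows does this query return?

15

FULL OUTER JOIN keeps every row from both sides; unmatched rows get NULL for the other side's columns.
Matching on l.stu_id >= r.stu_id. A NULL in a compared column never satisfies the condition.
- stu_id=2: no r row matches, row kept with r columns NULL.
- stu_id=4: 2 matching r row(s), so 2 row(s) emitted.
- stu_id=5: 2 matching r row(s), so 2 row(s) emitted.
- stu_id=2: no r row matches, row kept with r columns NULL.
- stu_id=1: no r row matches, row kept with r columns NULL.
- stu_id=5: 2 matching r row(s), so 2 row(s) emitted.
- stu_id=1: no r row matches, row kept with r columns NULL.
- 5 row(s) from r found no l partner → padded with NULL.
Total: 6 matched + 9 padded = 15 rows.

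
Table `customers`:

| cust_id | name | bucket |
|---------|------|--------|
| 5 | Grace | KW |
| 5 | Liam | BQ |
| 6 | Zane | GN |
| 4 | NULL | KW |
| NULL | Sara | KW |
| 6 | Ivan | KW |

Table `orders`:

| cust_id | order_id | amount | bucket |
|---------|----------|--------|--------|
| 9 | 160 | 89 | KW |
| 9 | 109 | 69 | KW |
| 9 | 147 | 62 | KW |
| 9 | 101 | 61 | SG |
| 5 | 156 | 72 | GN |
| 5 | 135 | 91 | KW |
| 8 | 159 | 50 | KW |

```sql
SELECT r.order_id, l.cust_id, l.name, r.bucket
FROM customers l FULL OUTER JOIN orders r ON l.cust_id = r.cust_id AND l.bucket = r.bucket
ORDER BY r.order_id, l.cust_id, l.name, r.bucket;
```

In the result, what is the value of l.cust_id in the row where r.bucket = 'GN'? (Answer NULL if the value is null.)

NULL

FULL OUTER JOIN keeps every row from both sides; unmatched rows get NULL for the other side's columns.
Matching on l.cust_id = r.cust_id AND l.bucket = r.bucket. A NULL in a compared column never satisfies the condition.
- l[0] cust_id=5, bucket=KW → 1 match(es) in r → 1 row(s).
- l[1] cust_id=5, bucket=BQ → no match; kept with NULLs on the r side.
- l[2] cust_id=6, bucket=GN → no match; kept with NULLs on the r side.
- l[3] cust_id=4, bucket=KW → no match; kept with NULLs on the r side.
- l[4] cust_id=NULL, bucket=KW → no match; kept with NULLs on the r side.
- l[5] cust_id=6, bucket=KW → no match; kept with NULLs on the r side.
- 6 r row(s) had no l match → kept, l columns NULL.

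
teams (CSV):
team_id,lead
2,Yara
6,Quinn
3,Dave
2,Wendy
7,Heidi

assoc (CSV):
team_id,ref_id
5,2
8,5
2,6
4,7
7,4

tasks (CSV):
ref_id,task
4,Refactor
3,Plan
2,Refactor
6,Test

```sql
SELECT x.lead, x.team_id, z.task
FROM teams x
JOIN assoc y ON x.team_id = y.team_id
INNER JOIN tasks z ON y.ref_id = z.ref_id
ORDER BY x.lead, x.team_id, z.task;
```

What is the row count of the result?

3

Evaluate left to right. First `teams x INNER JOIN assoc y` on team_id: 3 row(s).
Then INNER JOIN `tasks z` on ref_id: keep only rows whose y.ref_id appears in z.
Result: 3 row(s).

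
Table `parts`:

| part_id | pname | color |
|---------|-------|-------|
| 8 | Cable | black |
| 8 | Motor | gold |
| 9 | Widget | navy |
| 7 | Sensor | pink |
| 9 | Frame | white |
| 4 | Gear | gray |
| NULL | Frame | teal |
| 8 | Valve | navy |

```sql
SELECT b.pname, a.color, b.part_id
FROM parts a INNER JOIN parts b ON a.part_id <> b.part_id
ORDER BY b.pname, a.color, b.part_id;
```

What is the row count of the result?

INNER JOIN keeps only pairs where the ON condition holds.
Matching on a.part_id <> b.part_id. A NULL in a compared column never satisfies the condition.
- a[0] part_id=8 → 4 match(es) in b → 4 row(s).
- a[1] part_id=8 → 4 match(es) in b → 4 row(s).
- a[2] part_id=9 → 5 match(es) in b → 5 row(s).
- a[3] part_id=7 → 6 match(es) in b → 6 row(s).
- a[4] part_id=9 → 5 match(es) in b → 5 row(s).
- a[5] part_id=4 → 6 match(es) in b → 6 row(s).
- a[6] part_id=NULL → no match; dropped.
- a[7] part_id=8 → 4 match(es) in b → 4 row(s).
Total: 34 rows.

34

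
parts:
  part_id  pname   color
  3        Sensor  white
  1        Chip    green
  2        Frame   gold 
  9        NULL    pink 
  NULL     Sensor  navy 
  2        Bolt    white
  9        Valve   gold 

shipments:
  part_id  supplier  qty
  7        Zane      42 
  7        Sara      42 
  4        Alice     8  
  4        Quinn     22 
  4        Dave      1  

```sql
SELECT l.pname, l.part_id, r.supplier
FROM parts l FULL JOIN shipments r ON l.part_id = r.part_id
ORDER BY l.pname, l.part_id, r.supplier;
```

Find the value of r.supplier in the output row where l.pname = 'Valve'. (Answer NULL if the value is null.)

NULL

FULL OUTER JOIN keeps every row from both sides; unmatched rows get NULL for the other side's columns.
Matching on l.part_id = r.part_id. A NULL in a compared column never satisfies the condition.
Matched pairs: 0; unmatched l rows kept: 7; unmatched r rows kept: 5.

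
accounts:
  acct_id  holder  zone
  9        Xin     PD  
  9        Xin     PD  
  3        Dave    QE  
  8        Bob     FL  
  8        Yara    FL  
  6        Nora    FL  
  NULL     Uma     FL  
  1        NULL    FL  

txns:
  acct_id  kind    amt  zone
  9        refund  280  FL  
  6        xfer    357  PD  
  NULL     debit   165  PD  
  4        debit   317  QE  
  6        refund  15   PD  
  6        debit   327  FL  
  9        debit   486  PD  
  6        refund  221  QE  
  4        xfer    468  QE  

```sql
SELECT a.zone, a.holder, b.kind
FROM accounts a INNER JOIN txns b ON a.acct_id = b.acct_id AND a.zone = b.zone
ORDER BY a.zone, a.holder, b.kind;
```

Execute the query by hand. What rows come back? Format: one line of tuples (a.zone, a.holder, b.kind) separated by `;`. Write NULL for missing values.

(FL, Nora, debit); (PD, Xin, debit); (PD, Xin, debit)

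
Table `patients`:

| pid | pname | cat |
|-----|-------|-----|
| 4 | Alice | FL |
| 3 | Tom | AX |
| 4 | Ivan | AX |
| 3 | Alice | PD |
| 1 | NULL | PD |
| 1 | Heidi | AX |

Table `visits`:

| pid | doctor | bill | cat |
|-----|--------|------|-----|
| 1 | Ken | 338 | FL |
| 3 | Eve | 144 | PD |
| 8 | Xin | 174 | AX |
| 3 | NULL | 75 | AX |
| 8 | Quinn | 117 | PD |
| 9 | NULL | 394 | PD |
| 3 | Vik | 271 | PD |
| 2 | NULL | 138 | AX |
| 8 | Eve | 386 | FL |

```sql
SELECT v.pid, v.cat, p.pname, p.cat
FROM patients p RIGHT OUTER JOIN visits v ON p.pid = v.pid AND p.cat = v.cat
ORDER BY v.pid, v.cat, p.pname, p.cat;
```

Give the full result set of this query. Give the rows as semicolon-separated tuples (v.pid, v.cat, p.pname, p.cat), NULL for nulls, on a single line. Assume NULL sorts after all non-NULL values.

RIGHT JOIN keeps every row from `visits`; unmatched rows get NULL for `patients`'s columns.
Matching on p.pid = v.pid AND p.cat = v.cat.
Matched pairs: 3; unmatched v rows kept: 6.

(1, FL, NULL, NULL); (2, AX, NULL, NULL); (3, AX, Tom, AX); (3, PD, Alice, PD); (3, PD, Alice, PD); (8, AX, NULL, NULL); (8, FL, NULL, NULL); (8, PD, NULL, NULL); (9, PD, NULL, NULL)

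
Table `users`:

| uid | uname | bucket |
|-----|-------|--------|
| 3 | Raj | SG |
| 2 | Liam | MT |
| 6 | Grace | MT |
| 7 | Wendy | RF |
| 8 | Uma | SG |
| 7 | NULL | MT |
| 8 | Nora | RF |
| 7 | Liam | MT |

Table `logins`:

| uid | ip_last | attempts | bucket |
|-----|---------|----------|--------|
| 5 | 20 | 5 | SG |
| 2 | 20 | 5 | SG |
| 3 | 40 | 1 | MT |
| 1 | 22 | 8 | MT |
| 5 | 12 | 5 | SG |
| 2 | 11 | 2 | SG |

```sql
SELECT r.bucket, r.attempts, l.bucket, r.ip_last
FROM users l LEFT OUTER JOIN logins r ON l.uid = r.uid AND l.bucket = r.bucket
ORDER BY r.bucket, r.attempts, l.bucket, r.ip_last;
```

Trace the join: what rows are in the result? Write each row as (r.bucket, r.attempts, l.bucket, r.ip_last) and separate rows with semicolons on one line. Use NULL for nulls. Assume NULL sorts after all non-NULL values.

(NULL, NULL, MT, NULL); (NULL, NULL, MT, NULL); (NULL, NULL, MT, NULL); (NULL, NULL, MT, NULL); (NULL, NULL, RF, NULL); (NULL, NULL, RF, NULL); (NULL, NULL, SG, NULL); (NULL, NULL, SG, NULL)

LEFT JOIN keeps every row from `users`; unmatched rows get NULL for `logins`'s columns.
Matching on l.uid = r.uid AND l.bucket = r.bucket.
- l (uid=3, bucket=SG) has no partner → padded with NULL.
- l (uid=2, bucket=MT) has no partner → padded with NULL.
- l (uid=6, bucket=MT) has no partner → padded with NULL.
- l (uid=7, bucket=RF) has no partner → padded with NULL.
- l (uid=8, bucket=SG) has no partner → padded with NULL.
- l (uid=7, bucket=MT) has no partner → padded with NULL.
- l (uid=8, bucket=RF) has no partner → padded with NULL.
- l (uid=7, bucket=MT) has no partner → padded with NULL.
After projecting and ordering:
r.bucket | r.attempts | l.bucket | r.ip_last
NULL | NULL | MT | NULL
NULL | NULL | MT | NULL
NULL | NULL | MT | NULL
NULL | NULL | MT | NULL
NULL | NULL | RF | NULL
NULL | NULL | RF | NULL
NULL | NULL | SG | NULL
NULL | NULL | SG | NULL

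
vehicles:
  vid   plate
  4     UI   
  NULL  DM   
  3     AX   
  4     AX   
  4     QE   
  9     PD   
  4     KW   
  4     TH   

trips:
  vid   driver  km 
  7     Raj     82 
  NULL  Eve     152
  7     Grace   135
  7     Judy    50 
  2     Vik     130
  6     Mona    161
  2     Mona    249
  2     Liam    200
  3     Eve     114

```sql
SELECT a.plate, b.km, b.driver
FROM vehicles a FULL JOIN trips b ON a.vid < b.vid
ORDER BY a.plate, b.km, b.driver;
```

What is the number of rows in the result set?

31

FULL OUTER JOIN keeps every row from both sides; unmatched rows get NULL for the other side's columns.
Matching on a.vid < b.vid. A NULL in a compared column never satisfies the condition.
- a[0] vid=4 → 4 match(es) in b → 4 row(s).
- a[1] vid=NULL → no match; kept with NULLs on the b side.
- a[2] vid=3 → 4 match(es) in b → 4 row(s).
- a[3] vid=4 → 4 match(es) in b → 4 row(s).
- a[4] vid=4 → 4 match(es) in b → 4 row(s).
- a[5] vid=9 → no match; kept with NULLs on the b side.
- a[6] vid=4 → 4 match(es) in b → 4 row(s).
- a[7] vid=4 → 4 match(es) in b → 4 row(s).
- 5 b row(s) had no a match → kept, a columns NULL.
Total: 24 matched + 7 padded = 31 rows.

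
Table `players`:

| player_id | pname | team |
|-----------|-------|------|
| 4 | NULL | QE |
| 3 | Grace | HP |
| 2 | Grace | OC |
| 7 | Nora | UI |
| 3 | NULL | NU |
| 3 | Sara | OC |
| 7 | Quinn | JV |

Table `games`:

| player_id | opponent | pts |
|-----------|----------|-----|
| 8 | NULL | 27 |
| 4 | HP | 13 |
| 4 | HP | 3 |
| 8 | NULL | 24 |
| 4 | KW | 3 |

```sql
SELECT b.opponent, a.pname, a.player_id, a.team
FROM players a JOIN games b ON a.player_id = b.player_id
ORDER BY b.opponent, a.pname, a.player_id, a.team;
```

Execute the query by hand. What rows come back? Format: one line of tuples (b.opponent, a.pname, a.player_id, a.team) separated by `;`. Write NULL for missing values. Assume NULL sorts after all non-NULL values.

(HP, NULL, 4, QE); (HP, NULL, 4, QE); (KW, NULL, 4, QE)

INNER JOIN keeps only pairs where the ON condition holds.
Matching on a.player_id = b.player_id.
Matched pairs: 3.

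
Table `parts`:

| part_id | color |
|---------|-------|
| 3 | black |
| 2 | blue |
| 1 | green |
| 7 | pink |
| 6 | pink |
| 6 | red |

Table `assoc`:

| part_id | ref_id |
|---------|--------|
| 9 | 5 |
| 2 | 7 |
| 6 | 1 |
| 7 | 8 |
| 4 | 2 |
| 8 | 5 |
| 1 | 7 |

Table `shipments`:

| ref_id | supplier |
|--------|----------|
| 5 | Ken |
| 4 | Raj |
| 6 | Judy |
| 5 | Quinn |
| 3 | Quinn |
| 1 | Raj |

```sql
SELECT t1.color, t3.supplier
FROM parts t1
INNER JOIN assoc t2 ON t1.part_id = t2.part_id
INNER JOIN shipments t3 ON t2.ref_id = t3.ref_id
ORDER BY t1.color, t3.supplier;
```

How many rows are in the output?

2

Step 1 — t1 INNER JOIN t2 on part_id → 5 row(s).
Then INNER JOIN `shipments t3` on ref_id: keep only rows whose t2.ref_id appears in t3.
Result: 2 row(s).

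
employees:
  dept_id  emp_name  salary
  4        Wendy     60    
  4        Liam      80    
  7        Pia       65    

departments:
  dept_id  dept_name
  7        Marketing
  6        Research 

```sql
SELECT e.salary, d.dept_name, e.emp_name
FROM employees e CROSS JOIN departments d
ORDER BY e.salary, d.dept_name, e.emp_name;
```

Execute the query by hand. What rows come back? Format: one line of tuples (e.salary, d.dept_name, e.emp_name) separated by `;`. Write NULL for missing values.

CROSS JOIN pairs every row of `employees` with every row of `departments`: 3 × 2 = 6 rows.
After projecting and ordering:
e.salary | d.dept_name | e.emp_name
60 | Marketing | Wendy
60 | Research | Wendy
65 | Marketing | Pia
65 | Research | Pia
80 | Marketing | Liam
80 | Research | Liam

(60, Marketing, Wendy); (60, Research, Wendy); (65, Marketing, Pia); (65, Research, Pia); (80, Marketing, Liam); (80, Research, Liam)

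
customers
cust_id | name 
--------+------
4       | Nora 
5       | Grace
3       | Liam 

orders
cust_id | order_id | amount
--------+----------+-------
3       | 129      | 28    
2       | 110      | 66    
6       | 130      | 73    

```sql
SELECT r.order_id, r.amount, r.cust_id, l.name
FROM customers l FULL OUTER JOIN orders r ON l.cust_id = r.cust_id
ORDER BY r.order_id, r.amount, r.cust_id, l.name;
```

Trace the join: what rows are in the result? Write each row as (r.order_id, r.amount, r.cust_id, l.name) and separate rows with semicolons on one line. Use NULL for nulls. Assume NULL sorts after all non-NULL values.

(110, 66, 2, NULL); (129, 28, 3, Liam); (130, 73, 6, NULL); (NULL, NULL, NULL, Grace); (NULL, NULL, NULL, Nora)

FULL OUTER JOIN keeps every row from both sides; unmatched rows get NULL for the other side's columns.
Matching on l.cust_id = r.cust_id.
- cust_id=4: no r row matches, row kept with r columns NULL.
- cust_id=5: no r row matches, row kept with r columns NULL.
- cust_id=3: 1 matching r row(s), so 1 row(s) emitted.
- 2 r row(s) had no l match → kept, l columns NULL.
After projecting and ordering:
r.order_id | r.amount | r.cust_id | l.name
110 | 66 | 2 | NULL
129 | 28 | 3 | Liam
130 | 73 | 6 | NULL
NULL | NULL | NULL | Grace
NULL | NULL | NULL | Nora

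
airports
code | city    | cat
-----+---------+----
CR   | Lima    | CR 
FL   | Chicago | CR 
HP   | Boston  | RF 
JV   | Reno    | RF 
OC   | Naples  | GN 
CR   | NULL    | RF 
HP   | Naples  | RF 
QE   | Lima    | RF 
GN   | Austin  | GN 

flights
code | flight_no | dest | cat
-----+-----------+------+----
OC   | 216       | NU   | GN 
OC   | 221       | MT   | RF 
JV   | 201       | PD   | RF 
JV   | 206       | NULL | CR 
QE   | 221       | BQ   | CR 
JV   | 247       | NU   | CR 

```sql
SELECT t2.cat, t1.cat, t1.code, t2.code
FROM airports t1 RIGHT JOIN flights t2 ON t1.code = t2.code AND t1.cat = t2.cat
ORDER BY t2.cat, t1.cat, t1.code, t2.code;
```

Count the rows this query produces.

6

RIGHT JOIN keeps every row from `flights`; unmatched rows get NULL for `airports`'s columns.
Matching on t1.code = t2.code AND t1.cat = t2.cat.
Matched pairs: 2; unmatched t2 rows kept: 4.
Total: 2 matched + 4 padded = 6 rows.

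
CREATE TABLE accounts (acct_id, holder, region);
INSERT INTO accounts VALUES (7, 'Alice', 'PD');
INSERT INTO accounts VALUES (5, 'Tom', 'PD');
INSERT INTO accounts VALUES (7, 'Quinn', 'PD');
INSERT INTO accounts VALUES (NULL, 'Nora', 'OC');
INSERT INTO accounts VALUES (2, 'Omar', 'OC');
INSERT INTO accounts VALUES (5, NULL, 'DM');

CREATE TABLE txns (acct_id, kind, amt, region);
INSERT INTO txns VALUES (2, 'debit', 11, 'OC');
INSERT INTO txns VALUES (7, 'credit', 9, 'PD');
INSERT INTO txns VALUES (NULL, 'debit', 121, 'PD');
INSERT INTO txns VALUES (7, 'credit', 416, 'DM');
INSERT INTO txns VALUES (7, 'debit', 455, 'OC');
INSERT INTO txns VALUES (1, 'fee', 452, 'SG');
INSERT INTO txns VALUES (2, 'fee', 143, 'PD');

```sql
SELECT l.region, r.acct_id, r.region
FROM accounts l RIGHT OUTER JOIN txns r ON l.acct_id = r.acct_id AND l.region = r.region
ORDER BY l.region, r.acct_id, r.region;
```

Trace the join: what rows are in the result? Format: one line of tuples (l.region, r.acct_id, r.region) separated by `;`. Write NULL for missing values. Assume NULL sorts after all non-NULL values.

(OC, 2, OC); (PD, 7, PD); (PD, 7, PD); (NULL, 1, SG); (NULL, 2, PD); (NULL, 7, DM); (NULL, 7, OC); (NULL, NULL, PD)

RIGHT JOIN keeps every row from `txns`; unmatched rows get NULL for `accounts`'s columns.
Matching on l.acct_id = r.acct_id AND l.region = r.region. A NULL in a compared column never satisfies the condition.
- l[0] acct_id=7, region=PD → 1 match(es) in r → 1 row(s).
- l[1] acct_id=5, region=PD → no match.
- l[2] acct_id=7, region=PD → 1 match(es) in r → 1 row(s).
- l[3] acct_id=NULL, region=OC → no match.
- l[4] acct_id=2, region=OC → 1 match(es) in r → 1 row(s).
- l[5] acct_id=5, region=DM → no match.
- 5 row(s) from r found no l partner → padded with NULL.
After projecting and ordering:
l.region | r.acct_id | r.region
OC | 2 | OC
PD | 7 | PD
PD | 7 | PD
NULL | 1 | SG
NULL | 2 | PD
NULL | 7 | DM
NULL | 7 | OC
NULL | NULL | PD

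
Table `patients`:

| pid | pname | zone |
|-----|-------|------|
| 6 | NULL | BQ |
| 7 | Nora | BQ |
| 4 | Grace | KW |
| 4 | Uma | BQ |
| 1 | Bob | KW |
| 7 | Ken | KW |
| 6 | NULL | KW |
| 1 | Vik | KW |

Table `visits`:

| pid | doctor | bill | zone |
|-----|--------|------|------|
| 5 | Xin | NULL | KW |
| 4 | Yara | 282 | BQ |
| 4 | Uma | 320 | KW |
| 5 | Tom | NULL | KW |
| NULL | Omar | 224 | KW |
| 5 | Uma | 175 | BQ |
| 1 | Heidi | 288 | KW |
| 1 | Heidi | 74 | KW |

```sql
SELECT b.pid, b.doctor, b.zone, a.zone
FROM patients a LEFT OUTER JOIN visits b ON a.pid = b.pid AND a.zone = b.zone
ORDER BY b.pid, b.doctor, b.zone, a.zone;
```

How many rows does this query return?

LEFT JOIN keeps every row from `patients`; unmatched rows get NULL for `visits`'s columns.
Matching on a.pid = b.pid AND a.zone = b.zone. A NULL in a compared column never satisfies the condition.
- a (pid=6, zone=BQ) has no partner → padded with NULL.
- a (pid=7, zone=BQ) has no partner → padded with NULL.
- a (pid=4, zone=KW) pairs with 1 row(s) of b.
- a (pid=4, zone=BQ) pairs with 1 row(s) of b.
- a (pid=1, zone=KW) pairs with 2 row(s) of b.
- a (pid=7, zone=KW) has no partner → padded with NULL.
- a (pid=6, zone=KW) has no partner → padded with NULL.
- a (pid=1, zone=KW) pairs with 2 row(s) of b.
Total: 6 matched + 4 padded = 10 rows.

10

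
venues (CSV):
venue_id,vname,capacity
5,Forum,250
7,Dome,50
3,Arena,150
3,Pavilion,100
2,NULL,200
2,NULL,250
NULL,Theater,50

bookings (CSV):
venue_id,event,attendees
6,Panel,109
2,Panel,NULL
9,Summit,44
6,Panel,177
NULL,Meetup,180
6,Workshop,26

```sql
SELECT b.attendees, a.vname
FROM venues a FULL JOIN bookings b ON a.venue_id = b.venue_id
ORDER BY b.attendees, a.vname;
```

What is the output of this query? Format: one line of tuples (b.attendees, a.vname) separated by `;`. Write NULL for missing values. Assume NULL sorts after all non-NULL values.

(26, NULL); (44, NULL); (109, NULL); (177, NULL); (180, NULL); (NULL, Arena); (NULL, Dome); (NULL, Forum); (NULL, Pavilion); (NULL, Theater); (NULL, NULL); (NULL, NULL)

FULL OUTER JOIN keeps every row from both sides; unmatched rows get NULL for the other side's columns.
Matching on a.venue_id = b.venue_id. A NULL in a compared column never satisfies the condition.
- a[0] venue_id=5 → no match; kept with NULLs on the b side.
- a[1] venue_id=7 → no match; kept with NULLs on the b side.
- a[2] venue_id=3 → no match; kept with NULLs on the b side.
- a[3] venue_id=3 → no match; kept with NULLs on the b side.
- a[4] venue_id=2 → 1 match(es) in b → 1 row(s).
- a[5] venue_id=2 → 1 match(es) in b → 1 row(s).
- a[6] venue_id=NULL → no match; kept with NULLs on the b side.
- 5 b row(s) had no a match → kept, a columns NULL.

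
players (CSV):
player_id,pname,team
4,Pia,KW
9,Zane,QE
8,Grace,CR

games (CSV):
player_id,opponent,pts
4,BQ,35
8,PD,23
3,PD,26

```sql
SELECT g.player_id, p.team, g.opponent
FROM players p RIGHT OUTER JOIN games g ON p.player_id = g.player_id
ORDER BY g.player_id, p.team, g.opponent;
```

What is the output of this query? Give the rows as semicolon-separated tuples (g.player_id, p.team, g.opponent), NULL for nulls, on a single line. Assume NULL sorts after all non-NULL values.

(3, NULL, PD); (4, KW, BQ); (8, CR, PD)

RIGHT JOIN keeps every row from `games`; unmatched rows get NULL for `players`'s columns.
Matching on p.player_id = g.player_id.
Matched pairs: 2; unmatched g rows kept: 1.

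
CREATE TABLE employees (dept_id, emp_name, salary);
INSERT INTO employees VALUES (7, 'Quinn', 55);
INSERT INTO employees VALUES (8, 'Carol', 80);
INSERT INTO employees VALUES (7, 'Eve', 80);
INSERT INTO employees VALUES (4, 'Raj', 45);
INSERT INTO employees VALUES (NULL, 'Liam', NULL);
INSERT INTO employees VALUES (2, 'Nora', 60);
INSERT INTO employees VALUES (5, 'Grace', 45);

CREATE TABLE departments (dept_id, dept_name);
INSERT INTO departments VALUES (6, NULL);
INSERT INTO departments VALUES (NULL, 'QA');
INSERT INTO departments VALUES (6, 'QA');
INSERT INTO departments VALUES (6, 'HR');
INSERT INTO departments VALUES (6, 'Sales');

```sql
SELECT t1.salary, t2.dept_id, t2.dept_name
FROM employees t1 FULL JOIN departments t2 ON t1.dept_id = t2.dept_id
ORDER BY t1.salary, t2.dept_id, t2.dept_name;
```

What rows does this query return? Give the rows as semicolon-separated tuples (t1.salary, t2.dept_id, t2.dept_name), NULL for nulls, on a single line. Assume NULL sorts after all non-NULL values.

FULL OUTER JOIN keeps every row from both sides; unmatched rows get NULL for the other side's columns.
Matching on t1.dept_id = t2.dept_id. A NULL in a compared column never satisfies the condition.
- t1[0] dept_id=7 → no match; kept with NULLs on the t2 side.
- t1[1] dept_id=8 → no match; kept with NULLs on the t2 side.
- t1[2] dept_id=7 → no match; kept with NULLs on the t2 side.
- t1[3] dept_id=4 → no match; kept with NULLs on the t2 side.
- t1[4] dept_id=NULL → no match; kept with NULLs on the t2 side.
- t1[5] dept_id=2 → no match; kept with NULLs on the t2 side.
- t1[6] dept_id=5 → no match; kept with NULLs on the t2 side.
- plus 5 unmatched t2 row(s), each kept with NULL t1 columns.

(45, NULL, NULL); (45, NULL, NULL); (55, NULL, NULL); (60, NULL, NULL); (80, NULL, NULL); (80, NULL, NULL); (NULL, 6, HR); (NULL, 6, QA); (NULL, 6, Sales); (NULL, 6, NULL); (NULL, NULL, QA); (NULL, NULL, NULL)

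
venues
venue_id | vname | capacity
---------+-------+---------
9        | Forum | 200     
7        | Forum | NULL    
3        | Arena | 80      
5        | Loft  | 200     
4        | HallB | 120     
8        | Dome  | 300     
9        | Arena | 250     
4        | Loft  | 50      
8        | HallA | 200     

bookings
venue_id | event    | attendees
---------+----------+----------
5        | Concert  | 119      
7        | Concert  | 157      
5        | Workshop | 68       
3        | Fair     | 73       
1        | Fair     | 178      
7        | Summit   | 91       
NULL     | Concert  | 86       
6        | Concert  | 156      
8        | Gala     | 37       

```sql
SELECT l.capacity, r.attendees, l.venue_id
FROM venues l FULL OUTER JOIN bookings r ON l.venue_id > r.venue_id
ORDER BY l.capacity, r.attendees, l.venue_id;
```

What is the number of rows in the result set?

FULL OUTER JOIN keeps every row from both sides; unmatched rows get NULL for the other side's columns.
Matching on l.venue_id > r.venue_id. A NULL in a compared column never satisfies the condition.
Matched pairs: 42; unmatched l rows kept: 0; unmatched r rows kept: 1.
Total: 42 matched + 1 padded = 43 rows.

43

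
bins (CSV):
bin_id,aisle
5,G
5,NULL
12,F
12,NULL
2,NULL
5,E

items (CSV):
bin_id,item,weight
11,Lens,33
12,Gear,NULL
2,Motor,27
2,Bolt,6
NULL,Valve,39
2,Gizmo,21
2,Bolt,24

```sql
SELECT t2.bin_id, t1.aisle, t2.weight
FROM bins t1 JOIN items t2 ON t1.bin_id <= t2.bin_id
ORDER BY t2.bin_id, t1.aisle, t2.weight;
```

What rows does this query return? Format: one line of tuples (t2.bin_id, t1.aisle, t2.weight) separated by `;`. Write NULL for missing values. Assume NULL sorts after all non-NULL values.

INNER JOIN keeps only pairs where the ON condition holds.
Matching on t1.bin_id <= t2.bin_id. A NULL in a compared column never satisfies the condition.
- bin_id=5: 2 matching t2 row(s), so 2 row(s) emitted.
- bin_id=5: 2 matching t2 row(s), so 2 row(s) emitted.
- bin_id=12: 1 matching t2 row(s), so 1 row(s) emitted.
- bin_id=12: 1 matching t2 row(s), so 1 row(s) emitted.
- bin_id=2: 6 matching t2 row(s), so 6 row(s) emitted.
- bin_id=5: 2 matching t2 row(s), so 2 row(s) emitted.

(2, NULL, 6); (2, NULL, 21); (2, NULL, 24); (2, NULL, 27); (11, E, 33); (11, G, 33); (11, NULL, 33); (11, NULL, 33); (12, E, NULL); (12, F, NULL); (12, G, NULL); (12, NULL, NULL); (12, NULL, NULL); (12, NULL, NULL)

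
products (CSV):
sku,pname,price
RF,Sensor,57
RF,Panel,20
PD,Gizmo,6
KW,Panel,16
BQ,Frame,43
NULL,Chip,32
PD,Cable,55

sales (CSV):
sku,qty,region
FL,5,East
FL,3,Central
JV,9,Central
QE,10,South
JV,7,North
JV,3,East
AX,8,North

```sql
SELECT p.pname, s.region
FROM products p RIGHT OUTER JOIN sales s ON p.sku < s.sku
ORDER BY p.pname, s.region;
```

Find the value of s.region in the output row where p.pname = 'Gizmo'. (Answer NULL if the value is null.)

RIGHT JOIN keeps every row from `sales`; unmatched rows get NULL for `products`'s columns.
Matching on p.sku < s.sku. A NULL in a compared column never satisfies the condition.
- p row (sku=RF): no match.
- p row (sku=RF): no match.
- p row (sku=PD): matches 1 s row(s) → 1 output row(s).
- p row (sku=KW): matches 1 s row(s) → 1 output row(s).
- p row (sku=BQ): matches 6 s row(s) → 6 output row(s).
- p row (sku=NULL): no match.
- p row (sku=PD): matches 1 s row(s) → 1 output row(s).
- plus 1 unmatched s row(s), each kept with NULL p columns.

South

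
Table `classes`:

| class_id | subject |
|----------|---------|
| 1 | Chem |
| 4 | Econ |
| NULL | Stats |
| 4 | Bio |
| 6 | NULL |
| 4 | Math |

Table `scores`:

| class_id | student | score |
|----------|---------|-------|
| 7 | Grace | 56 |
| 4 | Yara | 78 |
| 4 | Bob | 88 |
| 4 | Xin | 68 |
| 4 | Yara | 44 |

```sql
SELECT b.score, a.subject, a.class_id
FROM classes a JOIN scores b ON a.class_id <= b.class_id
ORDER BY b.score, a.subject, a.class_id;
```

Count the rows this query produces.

21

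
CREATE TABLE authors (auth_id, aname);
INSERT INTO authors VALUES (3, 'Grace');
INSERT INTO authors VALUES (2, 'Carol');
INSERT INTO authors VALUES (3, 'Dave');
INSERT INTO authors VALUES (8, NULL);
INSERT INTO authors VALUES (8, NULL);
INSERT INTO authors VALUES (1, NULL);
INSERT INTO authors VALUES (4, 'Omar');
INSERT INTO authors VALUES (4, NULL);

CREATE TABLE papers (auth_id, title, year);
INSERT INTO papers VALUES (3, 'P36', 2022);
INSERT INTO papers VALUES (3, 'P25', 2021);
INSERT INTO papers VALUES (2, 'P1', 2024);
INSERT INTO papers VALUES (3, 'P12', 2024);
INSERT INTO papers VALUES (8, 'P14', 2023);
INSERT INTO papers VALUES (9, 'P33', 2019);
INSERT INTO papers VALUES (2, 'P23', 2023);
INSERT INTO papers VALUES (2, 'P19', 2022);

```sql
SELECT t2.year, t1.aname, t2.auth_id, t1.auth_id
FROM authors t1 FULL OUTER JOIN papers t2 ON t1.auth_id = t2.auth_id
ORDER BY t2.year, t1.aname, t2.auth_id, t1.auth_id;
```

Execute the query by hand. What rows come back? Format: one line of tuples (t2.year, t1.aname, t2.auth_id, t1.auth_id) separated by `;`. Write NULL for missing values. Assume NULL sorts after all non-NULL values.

FULL OUTER JOIN keeps every row from both sides; unmatched rows get NULL for the other side's columns.
Matching on t1.auth_id = t2.auth_id.
- auth_id=3: 3 matching t2 row(s), so 3 row(s) emitted.
- auth_id=2: 3 matching t2 row(s), so 3 row(s) emitted.
- auth_id=3: 3 matching t2 row(s), so 3 row(s) emitted.
- auth_id=8: 1 matching t2 row(s), so 1 row(s) emitted.
- auth_id=8: 1 matching t2 row(s), so 1 row(s) emitted.
- auth_id=1: no t2 row matches, row kept with t2 columns NULL.
- auth_id=4: no t2 row matches, row kept with t2 columns NULL.
- auth_id=4: no t2 row matches, row kept with t2 columns NULL.
- 1 t2 row(s) had no t1 match → kept, t1 columns NULL.

(2019, NULL, 9, NULL); (2021, Dave, 3, 3); (2021, Grace, 3, 3); (2022, Carol, 2, 2); (2022, Dave, 3, 3); (2022, Grace, 3, 3); (2023, Carol, 2, 2); (2023, NULL, 8, 8); (2023, NULL, 8, 8); (2024, Carol, 2, 2); (2024, Dave, 3, 3); (2024, Grace, 3, 3); (NULL, Omar, NULL, 4); (NULL, NULL, NULL, 1); (NULL, NULL, NULL, 4)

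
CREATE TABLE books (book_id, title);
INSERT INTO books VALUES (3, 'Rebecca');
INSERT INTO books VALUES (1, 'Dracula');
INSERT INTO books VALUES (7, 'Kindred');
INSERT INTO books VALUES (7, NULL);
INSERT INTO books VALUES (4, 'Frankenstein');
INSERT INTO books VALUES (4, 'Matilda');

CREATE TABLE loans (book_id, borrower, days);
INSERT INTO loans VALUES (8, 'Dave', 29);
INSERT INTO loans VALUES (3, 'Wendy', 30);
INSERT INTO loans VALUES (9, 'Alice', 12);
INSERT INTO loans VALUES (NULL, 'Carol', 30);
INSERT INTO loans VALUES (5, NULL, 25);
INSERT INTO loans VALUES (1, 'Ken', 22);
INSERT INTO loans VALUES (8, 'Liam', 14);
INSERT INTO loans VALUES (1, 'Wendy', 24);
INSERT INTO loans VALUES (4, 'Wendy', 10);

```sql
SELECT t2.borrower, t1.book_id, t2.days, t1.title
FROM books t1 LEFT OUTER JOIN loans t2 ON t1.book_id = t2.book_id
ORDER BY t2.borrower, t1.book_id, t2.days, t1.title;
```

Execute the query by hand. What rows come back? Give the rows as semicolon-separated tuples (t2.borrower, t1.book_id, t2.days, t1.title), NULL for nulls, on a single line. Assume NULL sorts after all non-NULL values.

LEFT JOIN keeps every row from `books`; unmatched rows get NULL for `loans`'s columns.
Matching on t1.book_id = t2.book_id. A NULL in a compared column never satisfies the condition.
Matched pairs: 5; unmatched t1 rows kept: 2.

(Ken, 1, 22, Dracula); (Wendy, 1, 24, Dracula); (Wendy, 3, 30, Rebecca); (Wendy, 4, 10, Frankenstein); (Wendy, 4, 10, Matilda); (NULL, 7, NULL, Kindred); (NULL, 7, NULL, NULL)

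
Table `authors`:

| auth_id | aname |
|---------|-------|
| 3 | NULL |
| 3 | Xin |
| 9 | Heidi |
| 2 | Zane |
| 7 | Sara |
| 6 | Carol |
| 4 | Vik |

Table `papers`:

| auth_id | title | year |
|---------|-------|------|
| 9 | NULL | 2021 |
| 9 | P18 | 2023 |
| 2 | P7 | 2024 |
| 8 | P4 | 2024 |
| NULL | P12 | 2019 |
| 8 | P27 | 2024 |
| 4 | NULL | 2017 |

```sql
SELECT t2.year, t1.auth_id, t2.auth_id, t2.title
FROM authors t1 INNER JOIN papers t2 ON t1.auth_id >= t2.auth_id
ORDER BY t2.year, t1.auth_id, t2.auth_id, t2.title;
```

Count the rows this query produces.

15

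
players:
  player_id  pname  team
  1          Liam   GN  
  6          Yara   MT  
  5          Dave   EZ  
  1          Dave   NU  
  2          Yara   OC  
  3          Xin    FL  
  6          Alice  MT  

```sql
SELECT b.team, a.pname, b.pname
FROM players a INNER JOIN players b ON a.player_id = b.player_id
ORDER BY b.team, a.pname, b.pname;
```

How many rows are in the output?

INNER JOIN keeps only pairs where the ON condition holds.
Matching on a.player_id = b.player_id.
Matched pairs: 11.
Total: 11 rows.

11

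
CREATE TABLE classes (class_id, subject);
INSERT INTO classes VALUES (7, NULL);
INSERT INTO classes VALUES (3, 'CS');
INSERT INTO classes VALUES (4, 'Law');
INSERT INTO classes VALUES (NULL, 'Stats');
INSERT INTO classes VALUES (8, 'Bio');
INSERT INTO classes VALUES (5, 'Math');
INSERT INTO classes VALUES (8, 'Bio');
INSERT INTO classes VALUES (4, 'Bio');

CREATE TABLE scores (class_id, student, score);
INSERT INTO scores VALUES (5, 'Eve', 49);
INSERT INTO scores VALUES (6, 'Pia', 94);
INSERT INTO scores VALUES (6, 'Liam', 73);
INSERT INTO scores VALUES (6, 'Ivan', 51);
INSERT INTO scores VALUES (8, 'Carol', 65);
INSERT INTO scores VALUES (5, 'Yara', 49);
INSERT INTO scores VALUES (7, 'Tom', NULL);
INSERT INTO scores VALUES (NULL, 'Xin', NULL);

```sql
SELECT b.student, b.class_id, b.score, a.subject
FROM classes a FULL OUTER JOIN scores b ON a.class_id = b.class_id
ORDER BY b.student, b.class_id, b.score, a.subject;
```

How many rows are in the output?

FULL OUTER JOIN keeps every row from both sides; unmatched rows get NULL for the other side's columns.
Matching on a.class_id = b.class_id. A NULL in a compared column never satisfies the condition.
Matched pairs: 5; unmatched a rows kept: 4; unmatched b rows kept: 4.
Total: 5 matched + 8 padded = 13 rows.

13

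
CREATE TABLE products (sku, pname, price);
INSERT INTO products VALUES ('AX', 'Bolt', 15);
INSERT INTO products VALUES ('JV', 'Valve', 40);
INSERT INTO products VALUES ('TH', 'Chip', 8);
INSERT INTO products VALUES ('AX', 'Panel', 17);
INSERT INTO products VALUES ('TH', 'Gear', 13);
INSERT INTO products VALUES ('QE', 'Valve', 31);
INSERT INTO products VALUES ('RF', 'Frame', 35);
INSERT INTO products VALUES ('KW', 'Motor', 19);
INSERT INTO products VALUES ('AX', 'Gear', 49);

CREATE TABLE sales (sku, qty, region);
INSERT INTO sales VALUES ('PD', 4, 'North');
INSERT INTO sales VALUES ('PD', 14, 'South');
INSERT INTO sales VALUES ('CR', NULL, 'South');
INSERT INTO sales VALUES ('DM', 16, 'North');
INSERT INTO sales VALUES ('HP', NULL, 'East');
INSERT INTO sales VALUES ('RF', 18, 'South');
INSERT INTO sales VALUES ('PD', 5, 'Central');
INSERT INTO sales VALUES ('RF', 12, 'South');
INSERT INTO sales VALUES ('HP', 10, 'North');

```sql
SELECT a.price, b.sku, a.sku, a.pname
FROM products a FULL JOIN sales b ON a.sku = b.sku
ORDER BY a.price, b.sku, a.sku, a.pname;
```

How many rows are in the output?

17

FULL OUTER JOIN keeps every row from both sides; unmatched rows get NULL for the other side's columns.
Matching on a.sku = b.sku.
- a (sku=AX) has no partner → padded with NULL.
- a (sku=JV) has no partner → padded with NULL.
- a (sku=TH) has no partner → padded with NULL.
- a (sku=AX) has no partner → padded with NULL.
- a (sku=TH) has no partner → padded with NULL.
- a (sku=QE) has no partner → padded with NULL.
- a (sku=RF) pairs with 2 row(s) of b.
- a (sku=KW) has no partner → padded with NULL.
- a (sku=AX) has no partner → padded with NULL.
- 7 b row(s) had no a match → kept, a columns NULL.
Total: 2 matched + 15 padded = 17 rows.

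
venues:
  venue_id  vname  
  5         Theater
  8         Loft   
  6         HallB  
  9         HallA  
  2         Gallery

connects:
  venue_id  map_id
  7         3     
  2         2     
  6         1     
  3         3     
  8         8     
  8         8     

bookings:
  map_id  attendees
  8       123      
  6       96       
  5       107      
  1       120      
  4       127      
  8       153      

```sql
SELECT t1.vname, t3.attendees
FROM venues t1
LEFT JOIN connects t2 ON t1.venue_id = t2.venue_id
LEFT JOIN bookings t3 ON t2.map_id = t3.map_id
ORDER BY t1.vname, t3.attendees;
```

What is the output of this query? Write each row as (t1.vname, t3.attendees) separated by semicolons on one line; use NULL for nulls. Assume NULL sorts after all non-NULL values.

Joins associate left-to-right: venues LEFT JOIN connects on venue_id gives 6 intermediate row(s).
Then LEFT JOIN `bookings t3` on map_id: each of those 6 rows is kept; rows whose t2.map_id has no match in t3 get NULL for t3's columns.

(Gallery, NULL); (HallA, NULL); (HallB, 120); (Loft, 123); (Loft, 123); (Loft, 153); (Loft, 153); (Theater, NULL)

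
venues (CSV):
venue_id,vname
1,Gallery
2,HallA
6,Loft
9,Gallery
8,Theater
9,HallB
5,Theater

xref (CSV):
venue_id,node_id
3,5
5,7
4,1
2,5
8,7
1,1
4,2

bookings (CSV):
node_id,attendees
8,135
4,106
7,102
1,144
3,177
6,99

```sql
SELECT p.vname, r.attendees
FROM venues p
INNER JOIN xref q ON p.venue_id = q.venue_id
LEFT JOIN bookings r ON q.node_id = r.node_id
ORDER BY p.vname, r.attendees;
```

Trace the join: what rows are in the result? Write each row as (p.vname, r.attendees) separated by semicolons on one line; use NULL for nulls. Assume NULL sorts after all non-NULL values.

(Gallery, 144); (HallA, NULL); (Theater, 102); (Theater, 102)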